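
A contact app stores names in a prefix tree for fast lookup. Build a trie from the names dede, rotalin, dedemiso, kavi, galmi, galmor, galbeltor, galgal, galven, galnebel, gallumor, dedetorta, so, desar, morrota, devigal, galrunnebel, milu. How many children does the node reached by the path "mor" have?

Walk "mor" from the root, arriving at one node.
Distinct next characters after "mor": r.
That node has 1 child edge.

1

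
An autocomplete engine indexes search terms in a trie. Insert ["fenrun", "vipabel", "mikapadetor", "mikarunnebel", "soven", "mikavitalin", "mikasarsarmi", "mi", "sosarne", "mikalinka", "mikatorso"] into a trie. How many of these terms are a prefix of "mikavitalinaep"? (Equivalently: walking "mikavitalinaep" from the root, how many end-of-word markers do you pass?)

Traverse "mikavitalinaep" character by character; count nodes along the way that are marked as word ends.
Prefixes of the query that are stored words: "mi", "mikavitalin"
Count: 2

2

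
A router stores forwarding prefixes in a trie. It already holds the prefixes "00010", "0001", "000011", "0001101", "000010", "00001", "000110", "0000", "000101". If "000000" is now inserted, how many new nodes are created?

2

The longest prefix of "000000" already in the trie is "0000" (length 4).
So 6 − 4 = 2 new nodes.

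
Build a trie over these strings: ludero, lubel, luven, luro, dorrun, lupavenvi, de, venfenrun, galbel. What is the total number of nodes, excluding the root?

43

Insert word by word; a character creates a node only if that edge doesn't already exist:
  "ludero" → 6 new (l, u, d, e, r, o)
  "lubel" → prefix "lu" already present; 3 new (b, e, l)
  "luven" → prefix "lu" already present; 3 new (v, e, n)
  "luro" → prefix "lu" already present; 2 new (r, o)
  "dorrun" → 6 new (d, o, r, r, u, n)
  "lupavenvi" → prefix "lu" already present; 7 new (p, a, v, e, n, v, i)
  "de" → prefix "d" already present; 1 new (e)
  "venfenrun" → 9 new (v, e, n, f, e, n, r, u, n)
  "galbel" → 6 new (g, a, l, b, e, l)
Total nodes = 6 + 3 + 3 + 2 + 6 + 7 + 1 + 9 + 6 = 43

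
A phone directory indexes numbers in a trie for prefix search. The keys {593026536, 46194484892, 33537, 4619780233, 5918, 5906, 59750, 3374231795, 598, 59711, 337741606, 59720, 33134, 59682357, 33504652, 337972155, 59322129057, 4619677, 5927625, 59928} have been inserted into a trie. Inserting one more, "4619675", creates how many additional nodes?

The longest prefix of "4619675" already in the trie is "461967" (length 6).
New nodes needed: |"4619675"| − 6 = 7 − 6 = 1.

1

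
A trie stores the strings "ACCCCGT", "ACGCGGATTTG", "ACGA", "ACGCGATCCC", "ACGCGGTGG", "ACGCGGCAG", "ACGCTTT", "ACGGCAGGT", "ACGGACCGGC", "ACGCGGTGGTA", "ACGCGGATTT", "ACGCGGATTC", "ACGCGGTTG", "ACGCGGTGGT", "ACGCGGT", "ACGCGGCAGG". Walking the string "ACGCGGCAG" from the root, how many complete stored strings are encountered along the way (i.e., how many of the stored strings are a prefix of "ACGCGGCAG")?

Walk "ACGCGGCAG" from the root; an end-of-word marker is hit whenever a stored word is a prefix of "ACGCGGCAG".
Prefixes of the query that are stored words: "ACGCGGCAG"
Count: 1

1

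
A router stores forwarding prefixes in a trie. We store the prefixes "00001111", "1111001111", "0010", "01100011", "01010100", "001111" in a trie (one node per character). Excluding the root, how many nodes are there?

36

Trace insertions, counting only characters that open a new branch:
  "00001111" → 8 new (0, 0, 0, 0, 1, 1, 1, 1)
  "1111001111" → 10 new (1, 1, 1, 1, 0, 0, 1, 1, 1, 1)
  "0010" → prefix "00" already present; 2 new (1, 0)
  "01100011" → prefix "0" already present; 7 new (1, 1, 0, 0, 0, 1, 1)
  "01010100" → prefix "01" already present; 6 new (0, 1, 0, 1, 0, 0)
  "001111" → prefix "001" already present; 3 new (1, 1, 1)
Total nodes = 8 + 10 + 2 + 7 + 6 + 3 = 36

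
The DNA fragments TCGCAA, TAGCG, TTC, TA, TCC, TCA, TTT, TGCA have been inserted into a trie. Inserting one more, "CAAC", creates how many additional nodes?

4

Nothing in the trie begins with "C"; the whole of "CAAC" is new.
4 − 0 = 4 new nodes.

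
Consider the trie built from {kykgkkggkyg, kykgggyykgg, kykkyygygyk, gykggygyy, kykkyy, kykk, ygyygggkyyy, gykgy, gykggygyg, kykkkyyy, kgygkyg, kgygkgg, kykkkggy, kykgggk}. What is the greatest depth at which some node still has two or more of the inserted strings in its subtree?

8

The deepest shared node is where two words last agree before diverging.
"gykggygyg" and "gykggygyy" agree on "gykggygy" (8 characters) before diverging; nothing deeper is shared.
Longest shared-prefix length: 8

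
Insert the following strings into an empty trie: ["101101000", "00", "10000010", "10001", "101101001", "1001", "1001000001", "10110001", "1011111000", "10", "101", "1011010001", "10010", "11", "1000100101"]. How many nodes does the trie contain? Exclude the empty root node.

42

For each word, the new-node count is its length minus the longest prefix already in the trie:
  "101101000" → 9 new (1, 0, 1, 1, 0, 1, 0, 0, 0)
  "00" → 2 new (0, 0)
  "10000010" → prefix "10" already present; 6 new (0, 0, 0, 0, 1, 0)
  "10001" → prefix "1000" already present; 1 new (1)
  "101101001" → prefix "10110100" already present; 1 new (1)
  "1001" → prefix "100" already present; 1 new (1)
  "1001000001" → prefix "1001" already present; 6 new (0, 0, 0, 0, 0, 1)
  "10110001" → prefix "10110" already present; 3 new (0, 0, 1)
  "1011111000" → prefix "1011" already present; 6 new (1, 1, 1, 0, 0, 0)
  "10" → prefix "10" already present; 0 new (none)
  "101" → prefix "101" already present; 0 new (none)
  "1011010001" → prefix "101101000" already present; 1 new (1)
  "10010" → prefix "10010" already present; 0 new (none)
  "11" → prefix "1" already present; 1 new (1)
  "1000100101" → prefix "10001" already present; 5 new (0, 0, 1, 0, 1)
Total nodes = 9 + 2 + 6 + 1 + 1 + 1 + 6 + 3 + 6 + 0 + 0 + 1 + 0 + 1 + 5 = 42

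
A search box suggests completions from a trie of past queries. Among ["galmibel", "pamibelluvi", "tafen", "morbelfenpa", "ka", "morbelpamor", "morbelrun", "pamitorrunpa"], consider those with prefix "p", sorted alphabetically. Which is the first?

Filter for "p…" and sort: "pamibelluvi", "pamitorrunpa"
The 1st is pamibelluvi.

pamibelluvi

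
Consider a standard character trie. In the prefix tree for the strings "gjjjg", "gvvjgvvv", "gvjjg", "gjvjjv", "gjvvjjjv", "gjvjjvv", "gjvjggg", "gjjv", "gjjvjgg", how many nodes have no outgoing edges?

7

A leaf is a node with no children — equivalently, the end of a word that is not a proper prefix of any other stored word.
Those words: "gjjjg", "gjjvjgg", "gjvjggg", "gjvjjvv", "gjvvjjjv", "gvjjg", "gvvjgvvv"
Leaf count: 7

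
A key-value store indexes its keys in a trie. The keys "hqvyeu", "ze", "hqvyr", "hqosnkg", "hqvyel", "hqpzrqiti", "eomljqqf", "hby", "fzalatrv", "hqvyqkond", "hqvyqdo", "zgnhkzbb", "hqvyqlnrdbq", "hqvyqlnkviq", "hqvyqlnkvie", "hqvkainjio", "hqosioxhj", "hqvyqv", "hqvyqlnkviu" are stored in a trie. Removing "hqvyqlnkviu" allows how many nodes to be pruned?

1

A node on "hqvyqlnkviu"'s path can go only if nothing else ends at it or branches off below it.
The suffix "u" (1 node) is used only by "hqvyqlnkviu"; the node for "hqvyqlnkvi" still has the child "q", so pruning stops there.
Nodes removed: 1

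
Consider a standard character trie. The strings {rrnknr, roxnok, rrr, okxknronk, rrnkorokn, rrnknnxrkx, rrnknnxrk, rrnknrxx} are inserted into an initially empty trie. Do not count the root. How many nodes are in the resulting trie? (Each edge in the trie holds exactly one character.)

For each word, the new-node count is its length minus the longest prefix already in the trie:
  "rrnknr" → 6 new (r, r, n, k, n, r)
  "roxnok" → prefix "r" already present; 5 new (o, x, n, o, k)
  "rrr" → prefix "rr" already present; 1 new (r)
  "okxknronk" → 9 new (o, k, x, k, n, r, o, n, k)
  "rrnkorokn" → prefix "rrnk" already present; 5 new (o, r, o, k, n)
  "rrnknnxrkx" → prefix "rrnkn" already present; 5 new (n, x, r, k, x)
  "rrnknnxrk" → prefix "rrnknnxrk" already present; 0 new (none)
  "rrnknrxx" → prefix "rrnknr" already present; 2 new (x, x)
Total nodes = 6 + 5 + 1 + 9 + 5 + 5 + 0 + 2 = 33

33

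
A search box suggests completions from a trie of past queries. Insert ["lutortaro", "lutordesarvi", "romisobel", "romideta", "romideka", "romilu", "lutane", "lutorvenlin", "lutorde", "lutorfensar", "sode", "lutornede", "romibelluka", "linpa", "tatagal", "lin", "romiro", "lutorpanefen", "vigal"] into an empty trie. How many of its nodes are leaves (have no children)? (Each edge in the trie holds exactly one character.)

17

Leaves are exactly the stored words that no other stored word extends.
Those words: "linpa", "lutane", "lutordesarvi", "lutorfensar", "lutornede", "lutorpanefen", "lutortaro", "lutorvenlin", "romibelluka", "romideka", "romideta", "romilu", "romiro", "romisobel", "sode", "tatagal", "vigal"
Leaf count: 17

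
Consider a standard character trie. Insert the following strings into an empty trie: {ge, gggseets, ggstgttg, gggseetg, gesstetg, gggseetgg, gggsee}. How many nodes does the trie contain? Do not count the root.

Count nodes per top-level branch (shared prefixes stored once):
  'g'-branch (ge, gesstetg, gggsee, gggseetg, gggseetgg, gggseets, ggstgttg): 23 nodes
Sum: 23

23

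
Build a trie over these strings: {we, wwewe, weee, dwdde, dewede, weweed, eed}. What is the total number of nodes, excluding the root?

Count nodes per top-level branch (shared prefixes stored once):
  'd'-branch (dewede, dwdde): 10 nodes
  'e'-branch (eed): 3 nodes
  'w'-branch (we, weee, weweed, wwewe): 12 nodes
Sum: 25

25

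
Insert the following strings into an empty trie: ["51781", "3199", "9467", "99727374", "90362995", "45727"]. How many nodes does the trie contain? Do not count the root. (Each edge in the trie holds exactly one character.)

For each word, the new-node count is its length minus the longest prefix already in the trie:
  "51781" → 5 new (5, 1, 7, 8, 1)
  "3199" → 4 new (3, 1, 9, 9)
  "9467" → 4 new (9, 4, 6, 7)
  "99727374" → prefix "9" already present; 7 new (9, 7, 2, 7, 3, 7, 4)
  "90362995" → prefix "9" already present; 7 new (0, 3, 6, 2, 9, 9, 5)
  "45727" → 5 new (4, 5, 7, 2, 7)
Total nodes = 5 + 4 + 4 + 7 + 7 + 5 = 32

32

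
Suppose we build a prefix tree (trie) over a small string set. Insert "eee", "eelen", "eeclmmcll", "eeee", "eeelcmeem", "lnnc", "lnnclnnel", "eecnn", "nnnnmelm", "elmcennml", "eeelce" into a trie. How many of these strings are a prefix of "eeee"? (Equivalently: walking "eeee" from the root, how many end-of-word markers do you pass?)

2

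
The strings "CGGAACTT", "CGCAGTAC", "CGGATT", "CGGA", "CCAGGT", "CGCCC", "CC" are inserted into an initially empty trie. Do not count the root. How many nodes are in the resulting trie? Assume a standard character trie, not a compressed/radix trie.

For each word, the new-node count is its length minus the longest prefix already in the trie:
  "CGGAACTT" → 8 new (C, G, G, A, A, C, T, T)
  "CGCAGTAC" → prefix "CG" already present; 6 new (C, A, G, T, A, C)
  "CGGATT" → prefix "CGGA" already present; 2 new (T, T)
  "CGGA" → prefix "CGGA" already present; 0 new (none)
  "CCAGGT" → prefix "C" already present; 5 new (C, A, G, G, T)
  "CGCCC" → prefix "CGC" already present; 2 new (C, C)
  "CC" → prefix "CC" already present; 0 new (none)
Total nodes = 8 + 6 + 2 + 0 + 5 + 2 + 0 = 23

23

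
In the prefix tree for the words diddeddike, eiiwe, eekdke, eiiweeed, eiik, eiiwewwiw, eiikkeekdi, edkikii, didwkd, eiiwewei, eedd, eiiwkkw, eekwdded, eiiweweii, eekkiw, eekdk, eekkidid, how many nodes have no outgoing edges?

13

Leaves are exactly the stored words that no other stored word extends.
Those words: "diddeddike", "didwkd", "edkikii", "eedd", "eekdke", "eekkidid", "eekkiw", "eekwdded", "eiikkeekdi", "eiiweeed", "eiiweweii", "eiiwewwiw", "eiiwkkw"
Leaf count: 13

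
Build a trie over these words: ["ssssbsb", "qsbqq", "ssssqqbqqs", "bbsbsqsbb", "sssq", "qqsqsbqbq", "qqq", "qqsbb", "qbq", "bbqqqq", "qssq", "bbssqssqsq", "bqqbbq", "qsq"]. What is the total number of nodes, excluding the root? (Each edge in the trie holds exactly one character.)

Count nodes per top-level branch (shared prefixes stored once):
  'b'-branch (bbqqqq, bbsbsqsbb, bbssqssqsq, bqqbbq): 25 nodes
  'q'-branch (qbq, qqq, qqsbb, qqsqsbqbq, qsbqq, qsq, qssq): 21 nodes
  's'-branch (sssq, ssssbsb, ssssqqbqqs): 14 nodes
Sum: 60

60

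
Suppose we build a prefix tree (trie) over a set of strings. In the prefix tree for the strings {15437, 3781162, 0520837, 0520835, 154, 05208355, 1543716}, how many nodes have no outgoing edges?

A leaf is a node with no children — equivalently, the end of a word that is not a proper prefix of any other stored word.
Those words: "05208355", "0520837", "1543716", "3781162"
Leaf count: 4

4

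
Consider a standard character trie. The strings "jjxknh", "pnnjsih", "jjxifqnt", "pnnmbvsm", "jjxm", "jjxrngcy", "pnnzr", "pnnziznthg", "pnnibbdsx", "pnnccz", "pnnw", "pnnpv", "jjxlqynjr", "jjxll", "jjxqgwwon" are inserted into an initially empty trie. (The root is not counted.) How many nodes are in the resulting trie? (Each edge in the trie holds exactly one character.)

62

Count nodes per top-level branch (shared prefixes stored once):
  'j'-branch (jjxifqnt, jjxknh, jjxll, jjxlqynjr, jjxm, jjxqgwwon, jjxrngcy): 30 nodes
  'p'-branch (pnnccz, pnnibbdsx, pnnjsih, pnnmbvsm, pnnpv, pnnw, pnnziznthg, pnnzr): 32 nodes
Sum: 62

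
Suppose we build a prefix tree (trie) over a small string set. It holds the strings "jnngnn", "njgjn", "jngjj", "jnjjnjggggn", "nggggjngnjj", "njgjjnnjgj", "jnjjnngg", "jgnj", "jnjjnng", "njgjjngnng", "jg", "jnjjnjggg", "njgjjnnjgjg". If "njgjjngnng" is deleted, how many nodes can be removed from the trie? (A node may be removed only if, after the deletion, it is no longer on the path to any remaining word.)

4

After clearing the end-marker at "njgjjngnng", prune upward until reaching a node still needed by another word.
The suffix "gnng" (4 nodes) is used only by "njgjjngnng"; the node for "njgjjn" still has the child "n", so pruning stops there.
Nodes removed: 4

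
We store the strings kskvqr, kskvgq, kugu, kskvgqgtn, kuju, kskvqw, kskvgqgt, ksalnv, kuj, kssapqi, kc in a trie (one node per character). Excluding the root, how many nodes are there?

For each word, the new-node count is its length minus the longest prefix already in the trie:
  "kskvqr" → 6 new (k, s, k, v, q, r)
  "kskvgq" → prefix "kskv" already present; 2 new (g, q)
  "kugu" → prefix "k" already present; 3 new (u, g, u)
  "kskvgqgtn" → prefix "kskvgq" already present; 3 new (g, t, n)
  "kuju" → prefix "ku" already present; 2 new (j, u)
  "kskvqw" → prefix "kskvq" already present; 1 new (w)
  "kskvgqgt" → prefix "kskvgqgt" already present; 0 new (none)
  "ksalnv" → prefix "ks" already present; 4 new (a, l, n, v)
  "kuj" → prefix "kuj" already present; 0 new (none)
  "kssapqi" → prefix "ks" already present; 5 new (s, a, p, q, i)
  "kc" → prefix "k" already present; 1 new (c)
Total nodes = 6 + 2 + 3 + 3 + 2 + 1 + 0 + 4 + 0 + 5 + 1 = 27

27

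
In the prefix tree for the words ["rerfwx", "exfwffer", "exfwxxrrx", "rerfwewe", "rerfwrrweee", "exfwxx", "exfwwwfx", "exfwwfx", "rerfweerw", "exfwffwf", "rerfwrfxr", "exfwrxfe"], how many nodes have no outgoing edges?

11

Leaves are exactly the stored words that no other stored word extends.
Those words: "exfwffer", "exfwffwf", "exfwrxfe", "exfwwfx", "exfwwwfx", "exfwxxrrx", "rerfweerw", "rerfwewe", "rerfwrfxr", "rerfwrrweee", "rerfwx"
Leaf count: 11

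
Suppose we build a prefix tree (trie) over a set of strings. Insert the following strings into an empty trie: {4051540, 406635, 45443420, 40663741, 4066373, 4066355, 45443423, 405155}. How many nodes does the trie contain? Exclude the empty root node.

25

Insert word by word; a character creates a node only if that edge doesn't already exist:
  "4051540" → 7 new (4, 0, 5, 1, 5, 4, 0)
  "406635" → prefix "40" already present; 4 new (6, 6, 3, 5)
  "45443420" → prefix "4" already present; 7 new (5, 4, 4, 3, 4, 2, 0)
  "40663741" → prefix "40663" already present; 3 new (7, 4, 1)
  "4066373" → prefix "406637" already present; 1 new (3)
  "4066355" → prefix "406635" already present; 1 new (5)
  "45443423" → prefix "4544342" already present; 1 new (3)
  "405155" → prefix "40515" already present; 1 new (5)
Total nodes = 7 + 4 + 7 + 3 + 1 + 1 + 1 + 1 = 25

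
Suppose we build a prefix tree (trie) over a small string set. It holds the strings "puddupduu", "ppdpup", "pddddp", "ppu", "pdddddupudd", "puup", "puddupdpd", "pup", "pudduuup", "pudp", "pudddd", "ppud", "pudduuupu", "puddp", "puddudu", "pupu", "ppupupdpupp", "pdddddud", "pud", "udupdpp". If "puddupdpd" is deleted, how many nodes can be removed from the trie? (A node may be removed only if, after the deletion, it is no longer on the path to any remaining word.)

2

After clearing the end-marker at "puddupdpd", prune upward until reaching a node still needed by another word.
The suffix "pd" (2 nodes) is used only by "puddupdpd"; the node for "puddupd" still has the child "u", so pruning stops there.
Nodes removed: 2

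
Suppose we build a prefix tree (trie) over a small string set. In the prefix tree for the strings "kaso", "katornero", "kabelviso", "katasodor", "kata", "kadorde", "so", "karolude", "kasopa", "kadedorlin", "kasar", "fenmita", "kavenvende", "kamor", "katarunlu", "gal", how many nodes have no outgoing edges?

A leaf is a node with no children — equivalently, the end of a word that is not a proper prefix of any other stored word.
Those words: "fenmita", "gal", "kabelviso", "kadedorlin", "kadorde", "kamor", "karolude", "kasar", "kasopa", "katarunlu", "katasodor", "katornero", "kavenvende", "so"
Leaf count: 14

14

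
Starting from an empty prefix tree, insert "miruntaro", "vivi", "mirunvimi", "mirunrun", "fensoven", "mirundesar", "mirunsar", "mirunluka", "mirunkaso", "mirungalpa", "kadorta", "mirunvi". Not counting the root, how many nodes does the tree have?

56

Trace insertions, counting only characters that open a new branch:
  "miruntaro" → 9 new (m, i, r, u, n, t, a, r, o)
  "vivi" → 4 new (v, i, v, i)
  "mirunvimi" → prefix "mirun" already present; 4 new (v, i, m, i)
  "mirunrun" → prefix "mirun" already present; 3 new (r, u, n)
  "fensoven" → 8 new (f, e, n, s, o, v, e, n)
  "mirundesar" → prefix "mirun" already present; 5 new (d, e, s, a, r)
  "mirunsar" → prefix "mirun" already present; 3 new (s, a, r)
  "mirunluka" → prefix "mirun" already present; 4 new (l, u, k, a)
  "mirunkaso" → prefix "mirun" already present; 4 new (k, a, s, o)
  "mirungalpa" → prefix "mirun" already present; 5 new (g, a, l, p, a)
  "kadorta" → 7 new (k, a, d, o, r, t, a)
  "mirunvi" → prefix "mirunvi" already present; 0 new (none)
Total nodes = 9 + 4 + 4 + 3 + 8 + 5 + 3 + 4 + 4 + 5 + 7 + 0 = 56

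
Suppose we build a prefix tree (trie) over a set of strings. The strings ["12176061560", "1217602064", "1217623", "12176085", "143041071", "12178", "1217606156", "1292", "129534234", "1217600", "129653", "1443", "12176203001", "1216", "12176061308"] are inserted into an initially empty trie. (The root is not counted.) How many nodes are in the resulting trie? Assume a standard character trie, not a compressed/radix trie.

Count nodes per top-level branch (shared prefixes stored once):
  '1'-branch (1216, 1217600, 1217602064, 12176061308, 1217606156, 12176061560, 12176085, 12176203001, 1217623, 12178, 1292, 129534234, 129653, 143041071, 1443): 51 nodes
Sum: 51

51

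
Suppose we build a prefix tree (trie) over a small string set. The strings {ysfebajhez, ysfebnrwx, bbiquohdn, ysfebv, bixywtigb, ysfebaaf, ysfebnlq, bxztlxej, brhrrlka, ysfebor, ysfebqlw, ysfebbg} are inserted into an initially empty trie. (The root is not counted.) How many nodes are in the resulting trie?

Trace insertions, counting only characters that open a new branch:
  "ysfebajhez" → 10 new (y, s, f, e, b, a, j, h, e, z)
  "ysfebnrwx" → prefix "ysfeb" already present; 4 new (n, r, w, x)
  "bbiquohdn" → 9 new (b, b, i, q, u, o, h, d, n)
  "ysfebv" → prefix "ysfeb" already present; 1 new (v)
  "bixywtigb" → prefix "b" already present; 8 new (i, x, y, w, t, i, g, b)
  "ysfebaaf" → prefix "ysfeba" already present; 2 new (a, f)
  "ysfebnlq" → prefix "ysfebn" already present; 2 new (l, q)
  "bxztlxej" → prefix "b" already present; 7 new (x, z, t, l, x, e, j)
  "brhrrlka" → prefix "b" already present; 7 new (r, h, r, r, l, k, a)
  "ysfebor" → prefix "ysfeb" already present; 2 new (o, r)
  "ysfebqlw" → prefix "ysfeb" already present; 3 new (q, l, w)
  "ysfebbg" → prefix "ysfeb" already present; 2 new (b, g)
Total nodes = 10 + 4 + 9 + 1 + 8 + 2 + 2 + 7 + 7 + 2 + 3 + 2 = 57

57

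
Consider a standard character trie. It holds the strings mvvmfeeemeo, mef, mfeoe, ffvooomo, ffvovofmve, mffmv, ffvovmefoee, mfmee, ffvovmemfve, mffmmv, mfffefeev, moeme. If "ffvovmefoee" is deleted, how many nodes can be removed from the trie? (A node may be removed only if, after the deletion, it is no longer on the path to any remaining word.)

Walk "ffvovmefoee" from the leaf back toward the root, removing each node that no remaining word uses.
The suffix "foee" (4 nodes) is used only by "ffvovmefoee"; the node for "ffvovme" still has the child "m", so pruning stops there.
Nodes removed: 4

4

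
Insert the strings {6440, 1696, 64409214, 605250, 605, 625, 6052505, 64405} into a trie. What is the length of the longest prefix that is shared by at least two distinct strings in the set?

Look for the deepest trie node that still has at least two words in its subtree.
e.g. "605250" and "6052505" share the prefix "605250" of length 6; no pair shares a longer one.
Longest shared-prefix length: 6

6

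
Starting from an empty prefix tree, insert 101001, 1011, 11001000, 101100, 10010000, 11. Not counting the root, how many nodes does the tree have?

22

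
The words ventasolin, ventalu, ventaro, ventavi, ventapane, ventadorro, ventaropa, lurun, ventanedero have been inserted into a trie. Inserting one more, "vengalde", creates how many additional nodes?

Walking "vengalde" from the root, the first 3 characters ("ven") follow existing edges; "g" is the first miss.
New nodes needed: |"vengalde"| − 3 = 8 − 3 = 5.

5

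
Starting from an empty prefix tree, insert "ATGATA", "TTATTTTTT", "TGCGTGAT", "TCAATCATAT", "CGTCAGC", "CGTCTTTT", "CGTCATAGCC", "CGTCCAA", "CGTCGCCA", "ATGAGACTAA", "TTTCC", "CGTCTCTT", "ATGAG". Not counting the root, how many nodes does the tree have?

Insert word by word; a character creates a node only if that edge doesn't already exist:
  "ATGATA" → 6 new (A, T, G, A, T, A)
  "TTATTTTTT" → 9 new (T, T, A, T, T, T, T, T, T)
  "TGCGTGAT" → prefix "T" already present; 7 new (G, C, G, T, G, A, T)
  "TCAATCATAT" → prefix "T" already present; 9 new (C, A, A, T, C, A, T, A, T)
  "CGTCAGC" → 7 new (C, G, T, C, A, G, C)
  "CGTCTTTT" → prefix "CGTC" already present; 4 new (T, T, T, T)
  "CGTCATAGCC" → prefix "CGTCA" already present; 5 new (T, A, G, C, C)
  "CGTCCAA" → prefix "CGTC" already present; 3 new (C, A, A)
  "CGTCGCCA" → prefix "CGTC" already present; 4 new (G, C, C, A)
  "ATGAGACTAA" → prefix "ATGA" already present; 6 new (G, A, C, T, A, A)
  "TTTCC" → prefix "TT" already present; 3 new (T, C, C)
  "CGTCTCTT" → prefix "CGTCT" already present; 3 new (C, T, T)
  "ATGAG" → prefix "ATGAG" already present; 0 new (none)
Total nodes = 6 + 9 + 7 + 9 + 7 + 4 + 5 + 3 + 4 + 6 + 3 + 3 + 0 = 66

66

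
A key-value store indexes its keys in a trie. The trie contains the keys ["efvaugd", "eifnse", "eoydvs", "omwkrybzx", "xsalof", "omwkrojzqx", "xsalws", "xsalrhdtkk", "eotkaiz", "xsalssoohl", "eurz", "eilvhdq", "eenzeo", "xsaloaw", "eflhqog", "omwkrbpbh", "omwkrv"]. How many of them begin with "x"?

Traverse to the node for "x", then collect every word in that subtree.
Words under "x": xsaloaw, xsalof, xsalrhdtkk, xsalssoohl, xsalws
Count: 5

5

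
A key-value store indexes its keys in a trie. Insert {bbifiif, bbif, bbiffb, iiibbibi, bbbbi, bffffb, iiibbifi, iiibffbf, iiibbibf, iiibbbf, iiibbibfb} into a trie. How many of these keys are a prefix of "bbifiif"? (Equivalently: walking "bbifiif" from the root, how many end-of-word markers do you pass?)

Traverse "bbifiif" character by character; count nodes along the way that are marked as word ends.
Prefixes of the query that are stored words: "bbif", "bbifiif"
Count: 2

2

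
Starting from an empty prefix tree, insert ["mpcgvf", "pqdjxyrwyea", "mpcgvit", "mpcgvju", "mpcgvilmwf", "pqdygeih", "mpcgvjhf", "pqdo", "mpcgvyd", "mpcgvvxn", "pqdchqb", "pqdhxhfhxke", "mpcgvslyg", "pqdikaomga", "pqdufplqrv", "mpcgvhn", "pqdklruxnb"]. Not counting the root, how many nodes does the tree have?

For each word, the new-node count is its length minus the longest prefix already in the trie:
  "mpcgvf" → 6 new (m, p, c, g, v, f)
  "pqdjxyrwyea" → 11 new (p, q, d, j, x, y, r, w, y, e, a)
  "mpcgvit" → prefix "mpcgv" already present; 2 new (i, t)
  "mpcgvju" → prefix "mpcgv" already present; 2 new (j, u)
  "mpcgvilmwf" → prefix "mpcgvi" already present; 4 new (l, m, w, f)
  "pqdygeih" → prefix "pqd" already present; 5 new (y, g, e, i, h)
  "mpcgvjhf" → prefix "mpcgvj" already present; 2 new (h, f)
  "pqdo" → prefix "pqd" already present; 1 new (o)
  "mpcgvyd" → prefix "mpcgv" already present; 2 new (y, d)
  "mpcgvvxn" → prefix "mpcgv" already present; 3 new (v, x, n)
  "pqdchqb" → prefix "pqd" already present; 4 new (c, h, q, b)
  "pqdhxhfhxke" → prefix "pqd" already present; 8 new (h, x, h, f, h, x, k, e)
  "mpcgvslyg" → prefix "mpcgv" already present; 4 new (s, l, y, g)
  "pqdikaomga" → prefix "pqd" already present; 7 new (i, k, a, o, m, g, a)
  "pqdufplqrv" → prefix "pqd" already present; 7 new (u, f, p, l, q, r, v)
  "mpcgvhn" → prefix "mpcgv" already present; 2 new (h, n)
  "pqdklruxnb" → prefix "pqd" already present; 7 new (k, l, r, u, x, n, b)
Total nodes = 6 + 11 + 2 + 2 + 4 + 5 + 2 + 1 + 2 + 3 + 4 + 8 + 4 + 7 + 7 + 2 + 7 = 77

77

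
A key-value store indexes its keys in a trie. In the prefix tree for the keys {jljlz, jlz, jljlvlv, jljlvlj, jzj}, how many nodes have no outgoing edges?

5

A leaf is a node with no children — equivalently, the end of a word that is not a proper prefix of any other stored word.
Those words: "jljlvlj", "jljlvlv", "jljlz", "jlz", "jzj"
Leaf count: 5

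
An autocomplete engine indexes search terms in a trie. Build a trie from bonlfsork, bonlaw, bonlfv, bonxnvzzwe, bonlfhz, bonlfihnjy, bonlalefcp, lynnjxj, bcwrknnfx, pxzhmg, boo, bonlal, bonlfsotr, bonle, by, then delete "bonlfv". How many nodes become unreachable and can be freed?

Walk "bonlfv" from the leaf back toward the root, removing each node that no remaining word uses.
The suffix "v" (1 node) is used only by "bonlfv"; the node for "bonlf" still has the child "s", so pruning stops there.
Nodes removed: 1

1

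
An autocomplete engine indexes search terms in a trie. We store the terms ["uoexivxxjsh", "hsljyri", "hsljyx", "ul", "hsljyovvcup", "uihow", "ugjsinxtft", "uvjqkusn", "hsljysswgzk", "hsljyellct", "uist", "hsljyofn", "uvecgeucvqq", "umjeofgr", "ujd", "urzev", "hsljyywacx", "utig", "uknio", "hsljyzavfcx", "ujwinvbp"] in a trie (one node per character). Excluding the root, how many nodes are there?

107

For each word, the new-node count is its length minus the longest prefix already in the trie:
  "uoexivxxjsh" → 11 new (u, o, e, x, i, v, x, x, j, s, h)
  "hsljyri" → 7 new (h, s, l, j, y, r, i)
  "hsljyx" → prefix "hsljy" already present; 1 new (x)
  "ul" → prefix "u" already present; 1 new (l)
  "hsljyovvcup" → prefix "hsljy" already present; 6 new (o, v, v, c, u, p)
  "uihow" → prefix "u" already present; 4 new (i, h, o, w)
  "ugjsinxtft" → prefix "u" already present; 9 new (g, j, s, i, n, x, t, f, t)
  "uvjqkusn" → prefix "u" already present; 7 new (v, j, q, k, u, s, n)
  "hsljysswgzk" → prefix "hsljy" already present; 6 new (s, s, w, g, z, k)
  "hsljyellct" → prefix "hsljy" already present; 5 new (e, l, l, c, t)
  "uist" → prefix "ui" already present; 2 new (s, t)
  "hsljyofn" → prefix "hsljyo" already present; 2 new (f, n)
  "uvecgeucvqq" → prefix "uv" already present; 9 new (e, c, g, e, u, c, v, q, q)
  "umjeofgr" → prefix "u" already present; 7 new (m, j, e, o, f, g, r)
  "ujd" → prefix "u" already present; 2 new (j, d)
  "urzev" → prefix "u" already present; 4 new (r, z, e, v)
  "hsljyywacx" → prefix "hsljy" already present; 5 new (y, w, a, c, x)
  "utig" → prefix "u" already present; 3 new (t, i, g)
  "uknio" → prefix "u" already present; 4 new (k, n, i, o)
  "hsljyzavfcx" → prefix "hsljy" already present; 6 new (z, a, v, f, c, x)
  "ujwinvbp" → prefix "uj" already present; 6 new (w, i, n, v, b, p)
Total nodes = 11 + 7 + 1 + 1 + 6 + 4 + 9 + 7 + 6 + 5 + 2 + 2 + 9 + 7 + 2 + 4 + 5 + 3 + 4 + 6 + 6 = 107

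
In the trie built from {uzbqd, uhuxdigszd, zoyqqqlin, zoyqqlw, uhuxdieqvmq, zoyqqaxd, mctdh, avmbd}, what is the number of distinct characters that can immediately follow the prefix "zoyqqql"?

1

The children of the "zoyqqql" node are the distinct next characters among strings starting with "zoyqqql".
Distinct next characters after "zoyqqql": i.
That node has 1 child edge.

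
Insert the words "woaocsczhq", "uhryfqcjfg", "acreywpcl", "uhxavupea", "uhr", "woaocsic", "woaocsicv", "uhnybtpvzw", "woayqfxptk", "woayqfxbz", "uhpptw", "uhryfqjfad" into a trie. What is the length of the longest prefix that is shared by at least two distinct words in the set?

The deepest shared node is where two words last agree before diverging.
"woaocsic" and "woaocsicv" agree on "woaocsic" (8 characters) before diverging; nothing deeper is shared.
Longest shared-prefix length: 8

8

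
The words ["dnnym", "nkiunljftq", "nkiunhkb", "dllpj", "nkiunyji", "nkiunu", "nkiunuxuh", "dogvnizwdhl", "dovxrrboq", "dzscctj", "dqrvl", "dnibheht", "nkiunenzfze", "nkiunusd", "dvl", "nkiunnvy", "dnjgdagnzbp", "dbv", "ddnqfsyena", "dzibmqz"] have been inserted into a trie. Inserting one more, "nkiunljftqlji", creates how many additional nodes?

"nkiunljftq" is already a path in the trie; the remaining "lji" must be added.
New nodes needed: |"nkiunljftqlji"| − 10 = 13 − 10 = 3.

3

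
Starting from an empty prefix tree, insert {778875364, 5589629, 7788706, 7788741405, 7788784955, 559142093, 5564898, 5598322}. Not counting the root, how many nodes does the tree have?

Count nodes per top-level branch (shared prefixes stored once):
  '5'-branch (5564898, 5589629, 559142093, 5598322): 23 nodes
  '7'-branch (7788706, 7788741405, 778875364, 7788784955): 21 nodes
Sum: 44

44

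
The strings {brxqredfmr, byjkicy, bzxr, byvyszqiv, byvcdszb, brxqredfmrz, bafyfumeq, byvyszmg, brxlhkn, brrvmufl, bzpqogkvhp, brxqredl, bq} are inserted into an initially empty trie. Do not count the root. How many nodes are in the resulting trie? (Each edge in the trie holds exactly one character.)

62

For each word, the new-node count is its length minus the longest prefix already in the trie:
  "brxqredfmr" → 10 new (b, r, x, q, r, e, d, f, m, r)
  "byjkicy" → prefix "b" already present; 6 new (y, j, k, i, c, y)
  "bzxr" → prefix "b" already present; 3 new (z, x, r)
  "byvyszqiv" → prefix "by" already present; 7 new (v, y, s, z, q, i, v)
  "byvcdszb" → prefix "byv" already present; 5 new (c, d, s, z, b)
  "brxqredfmrz" → prefix "brxqredfmr" already present; 1 new (z)
  "bafyfumeq" → prefix "b" already present; 8 new (a, f, y, f, u, m, e, q)
  "byvyszmg" → prefix "byvysz" already present; 2 new (m, g)
  "brxlhkn" → prefix "brx" already present; 4 new (l, h, k, n)
  "brrvmufl" → prefix "br" already present; 6 new (r, v, m, u, f, l)
  "bzpqogkvhp" → prefix "bz" already present; 8 new (p, q, o, g, k, v, h, p)
  "brxqredl" → prefix "brxqred" already present; 1 new (l)
  "bq" → prefix "b" already present; 1 new (q)
Total nodes = 10 + 6 + 3 + 7 + 5 + 1 + 8 + 2 + 4 + 6 + 8 + 1 + 1 = 62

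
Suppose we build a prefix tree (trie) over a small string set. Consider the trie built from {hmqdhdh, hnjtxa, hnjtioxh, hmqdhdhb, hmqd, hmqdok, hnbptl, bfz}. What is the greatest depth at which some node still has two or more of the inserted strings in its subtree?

7

Equivalently: take the maximum, over all pairs, of their longest common prefix length.
"hmqdhdh" and "hmqdhdhb" agree on "hmqdhdh" (7 characters) before diverging; nothing deeper is shared.
Longest shared-prefix length: 7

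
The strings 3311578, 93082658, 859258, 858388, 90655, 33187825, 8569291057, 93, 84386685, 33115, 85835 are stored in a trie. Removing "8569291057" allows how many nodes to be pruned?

8

A node on "8569291057"'s path can go only if nothing else ends at it or branches off below it.
The suffix "69291057" (8 nodes) is used only by "8569291057"; the node for "85" still has the child "9", so pruning stops there.
Nodes removed: 8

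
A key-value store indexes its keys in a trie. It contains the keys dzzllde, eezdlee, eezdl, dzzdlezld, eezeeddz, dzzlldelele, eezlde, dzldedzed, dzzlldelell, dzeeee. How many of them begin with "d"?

6

Traverse to the node for "d", then collect every word in that subtree.
Matches: "dzeeee", "dzldedzed", "dzzdlezld", "dzzllde", "dzzlldelele", "dzzlldelell"
Count: 6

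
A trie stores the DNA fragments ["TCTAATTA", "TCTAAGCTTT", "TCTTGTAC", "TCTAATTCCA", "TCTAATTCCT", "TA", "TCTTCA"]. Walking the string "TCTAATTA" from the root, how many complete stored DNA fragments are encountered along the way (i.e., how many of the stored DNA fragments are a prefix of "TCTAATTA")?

1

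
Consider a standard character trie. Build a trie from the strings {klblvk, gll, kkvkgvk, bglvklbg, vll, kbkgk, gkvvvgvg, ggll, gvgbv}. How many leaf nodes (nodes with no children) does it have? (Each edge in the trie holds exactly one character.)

9

Leaves are exactly the stored words that no other stored word extends.
Those words: "bglvklbg", "ggll", "gkvvvgvg", "gll", "gvgbv", "kbkgk", "kkvkgvk", "klblvk", "vll"
Leaf count: 9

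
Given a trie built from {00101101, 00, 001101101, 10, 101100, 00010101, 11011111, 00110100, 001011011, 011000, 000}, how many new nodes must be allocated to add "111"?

The longest prefix of "111" already in the trie is "11" (length 2).
So 3 − 2 = 1 new nodes.

1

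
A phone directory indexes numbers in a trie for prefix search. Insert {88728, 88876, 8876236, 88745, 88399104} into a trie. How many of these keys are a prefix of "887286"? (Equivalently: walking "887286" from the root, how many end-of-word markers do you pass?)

1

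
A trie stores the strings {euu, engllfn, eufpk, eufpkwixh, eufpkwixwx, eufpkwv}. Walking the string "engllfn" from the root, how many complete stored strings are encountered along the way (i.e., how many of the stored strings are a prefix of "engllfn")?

Walk "engllfn" from the root; an end-of-word marker is hit whenever a stored word is a prefix of "engllfn".
Prefixes of the query that are stored words: "engllfn"
Count: 1

1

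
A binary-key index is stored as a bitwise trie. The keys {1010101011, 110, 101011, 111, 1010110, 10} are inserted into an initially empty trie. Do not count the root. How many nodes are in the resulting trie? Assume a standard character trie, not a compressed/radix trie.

15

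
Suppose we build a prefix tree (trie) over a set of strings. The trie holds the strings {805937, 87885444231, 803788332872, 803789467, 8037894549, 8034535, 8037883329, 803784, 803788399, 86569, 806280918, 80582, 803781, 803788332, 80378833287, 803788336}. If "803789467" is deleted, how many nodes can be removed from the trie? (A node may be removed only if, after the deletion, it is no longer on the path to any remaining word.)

2

After clearing the end-marker at "803789467", prune upward until reaching a node still needed by another word.
The suffix "67" (2 nodes) is used only by "803789467"; the node for "8037894" still has the child "5", so pruning stops there.
Nodes removed: 2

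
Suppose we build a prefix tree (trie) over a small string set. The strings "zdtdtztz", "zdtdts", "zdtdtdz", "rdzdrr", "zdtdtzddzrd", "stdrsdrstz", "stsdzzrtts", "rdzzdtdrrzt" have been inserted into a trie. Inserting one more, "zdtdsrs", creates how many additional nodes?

3

"zdtd" is already a path in the trie; the remaining "srs" must be added.
Each of the 3 remaining characters creates one node.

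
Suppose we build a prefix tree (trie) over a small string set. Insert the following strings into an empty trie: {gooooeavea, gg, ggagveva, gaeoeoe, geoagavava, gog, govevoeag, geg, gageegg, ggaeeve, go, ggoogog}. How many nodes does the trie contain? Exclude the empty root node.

55

Count nodes per top-level branch (shared prefixes stored once):
  'g'-branch (gaeoeoe, gageegg, geg, geoagavava, gg, ggaeeve, ggagveva, ggoogog, go, gog, gooooeavea, govevoeag): 55 nodes
Sum: 55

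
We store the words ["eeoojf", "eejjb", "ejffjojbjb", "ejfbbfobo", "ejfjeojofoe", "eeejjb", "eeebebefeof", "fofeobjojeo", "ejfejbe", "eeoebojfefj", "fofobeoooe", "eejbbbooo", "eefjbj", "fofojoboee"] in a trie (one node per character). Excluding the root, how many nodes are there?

90

Trace insertions, counting only characters that open a new branch:
  "eeoojf" → 6 new (e, e, o, o, j, f)
  "eejjb" → prefix "ee" already present; 3 new (j, j, b)
  "ejffjojbjb" → prefix "e" already present; 9 new (j, f, f, j, o, j, b, j, b)
  "ejfbbfobo" → prefix "ejf" already present; 6 new (b, b, f, o, b, o)
  "ejfjeojofoe" → prefix "ejf" already present; 8 new (j, e, o, j, o, f, o, e)
  "eeejjb" → prefix "ee" already present; 4 new (e, j, j, b)
  "eeebebefeof" → prefix "eee" already present; 8 new (b, e, b, e, f, e, o, f)
  "fofeobjojeo" → 11 new (f, o, f, e, o, b, j, o, j, e, o)
  "ejfejbe" → prefix "ejf" already present; 4 new (e, j, b, e)
  "eeoebojfefj" → prefix "eeo" already present; 8 new (e, b, o, j, f, e, f, j)
  "fofobeoooe" → prefix "fof" already present; 7 new (o, b, e, o, o, o, e)
  "eejbbbooo" → prefix "eej" already present; 6 new (b, b, b, o, o, o)
  "eefjbj" → prefix "ee" already present; 4 new (f, j, b, j)
  "fofojoboee" → prefix "fofo" already present; 6 new (j, o, b, o, e, e)
Total nodes = 6 + 3 + 9 + 6 + 8 + 4 + 8 + 11 + 4 + 8 + 7 + 6 + 4 + 6 = 90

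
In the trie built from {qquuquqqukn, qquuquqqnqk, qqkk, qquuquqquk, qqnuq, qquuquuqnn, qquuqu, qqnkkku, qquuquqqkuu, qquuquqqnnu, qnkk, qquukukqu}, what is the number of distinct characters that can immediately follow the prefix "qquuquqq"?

Walk "qquuquqq" from the root, arriving at one node.
Distinct next characters after "qquuquqq": k, n, u.
That node has 3 child edges.

3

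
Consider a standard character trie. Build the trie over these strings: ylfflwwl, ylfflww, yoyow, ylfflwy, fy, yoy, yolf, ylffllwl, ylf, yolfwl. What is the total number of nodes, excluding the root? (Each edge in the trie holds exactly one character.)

Trie structure (* marks end of a word):
(root)
├─ f
│  └─ y *
└─ y
   ├─ l
   │  └─ f *
   │     └─ f
   │        └─ l
   │           ├─ l
   │           │  └─ w
   │           │     └─ l *
   │           └─ w
   │              ├─ w *
   │              │  └─ l *
   │              └─ y *
   └─ o
      ├─ l
      │  └─ f *
      │     └─ w
      │        └─ l *
      └─ y *
         └─ o
            └─ w *
Counting every labelled node above: 22.

22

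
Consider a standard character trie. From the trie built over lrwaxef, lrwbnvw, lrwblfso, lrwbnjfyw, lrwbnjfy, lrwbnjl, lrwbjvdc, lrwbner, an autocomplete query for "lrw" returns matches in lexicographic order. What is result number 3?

lrwblfso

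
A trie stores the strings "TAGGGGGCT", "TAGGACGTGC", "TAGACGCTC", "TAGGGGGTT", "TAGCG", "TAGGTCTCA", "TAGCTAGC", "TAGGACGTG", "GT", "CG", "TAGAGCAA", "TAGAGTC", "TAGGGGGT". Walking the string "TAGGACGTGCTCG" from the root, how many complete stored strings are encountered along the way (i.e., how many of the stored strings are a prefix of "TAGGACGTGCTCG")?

2

Check each prefix of "TAGGACGTGCTCG" against the stored set — each match is an end-marker on the path.
Prefixes of the query that are stored words: "TAGGACGTG", "TAGGACGTGC"
Count: 2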